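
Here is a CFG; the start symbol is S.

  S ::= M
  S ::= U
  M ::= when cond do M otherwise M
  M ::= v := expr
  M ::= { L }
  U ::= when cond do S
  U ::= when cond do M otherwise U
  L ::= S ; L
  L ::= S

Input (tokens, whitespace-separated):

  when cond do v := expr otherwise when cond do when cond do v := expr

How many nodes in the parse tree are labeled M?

2

[S [U when cond do [M v := expr] otherwise [U when cond do [S [U when cond do [S [M v := expr]]]]]]]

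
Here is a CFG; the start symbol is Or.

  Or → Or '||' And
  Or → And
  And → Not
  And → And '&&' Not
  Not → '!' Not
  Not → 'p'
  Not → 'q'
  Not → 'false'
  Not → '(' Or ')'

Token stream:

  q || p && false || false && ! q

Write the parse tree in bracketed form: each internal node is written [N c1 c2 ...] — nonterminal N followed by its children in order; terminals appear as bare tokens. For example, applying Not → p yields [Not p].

[Or [Or [Or [And [Not q]]] || [And [And [Not p]] && [Not false]]] || [And [And [Not false]] && [Not ! [Not q]]]]

Or
Or || And
Or || And || And
And || And || And
Not || And || And
q || And || And
q || And && Not || And
q || Not && Not || And
q || p && Not || And
q || p && false || And
q || p && false || And && Not
q || p && false || Not && Not
q || p && false || false && Not
q || p && false || false && ! Not
q || p && false || false && ! q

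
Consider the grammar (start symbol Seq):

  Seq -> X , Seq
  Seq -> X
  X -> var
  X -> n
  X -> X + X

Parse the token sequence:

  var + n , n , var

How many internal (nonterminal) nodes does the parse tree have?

8

[Seq [X [X var] + [X n]] , [Seq [X n] , [Seq [X var]]]]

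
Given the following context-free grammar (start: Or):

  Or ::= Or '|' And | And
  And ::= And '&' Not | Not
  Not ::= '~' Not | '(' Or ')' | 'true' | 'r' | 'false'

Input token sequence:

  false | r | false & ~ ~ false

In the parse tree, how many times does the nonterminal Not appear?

[Or [Or [Or [And [Not false]]] | [And [Not r]]] | [And [And [Not false]] & [Not ~ [Not ~ [Not false]]]]]

6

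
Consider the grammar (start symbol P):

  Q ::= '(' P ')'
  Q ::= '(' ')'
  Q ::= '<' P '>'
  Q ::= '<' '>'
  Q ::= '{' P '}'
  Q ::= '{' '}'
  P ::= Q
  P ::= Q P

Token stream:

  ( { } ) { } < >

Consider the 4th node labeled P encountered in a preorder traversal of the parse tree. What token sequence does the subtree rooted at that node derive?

[P [Q ( [P [Q { }]] )] [P [Q { }] [P [Q < >]]]]

< >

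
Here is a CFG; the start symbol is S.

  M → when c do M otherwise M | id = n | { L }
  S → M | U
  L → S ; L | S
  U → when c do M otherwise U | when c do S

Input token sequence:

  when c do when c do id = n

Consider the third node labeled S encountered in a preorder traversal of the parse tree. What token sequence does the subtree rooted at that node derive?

id = n

[S [U when c do [S [U when c do [S [M id = n]]]]]]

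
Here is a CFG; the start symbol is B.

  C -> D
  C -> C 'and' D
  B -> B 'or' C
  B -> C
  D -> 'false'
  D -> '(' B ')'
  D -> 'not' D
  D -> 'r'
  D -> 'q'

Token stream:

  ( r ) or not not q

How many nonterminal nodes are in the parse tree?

[B [B [C [D ( [B [C [D r]]] )]]] or [C [D not [D not [D q]]]]]

11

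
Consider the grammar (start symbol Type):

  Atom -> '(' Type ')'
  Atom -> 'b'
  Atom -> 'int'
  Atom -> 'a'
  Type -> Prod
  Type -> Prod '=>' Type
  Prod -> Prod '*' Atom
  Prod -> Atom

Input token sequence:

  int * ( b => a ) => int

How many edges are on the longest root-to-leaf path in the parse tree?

7

[Type [Prod [Prod [Atom int]] * [Atom ( [Type [Prod [Atom b]] => [Type [Prod [Atom a]]]] )]] => [Type [Prod [Atom int]]]]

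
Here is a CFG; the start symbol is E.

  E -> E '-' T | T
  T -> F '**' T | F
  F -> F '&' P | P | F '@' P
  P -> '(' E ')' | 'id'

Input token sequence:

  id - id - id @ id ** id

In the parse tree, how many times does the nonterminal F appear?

[E [E [E [T [F [P id]]]] - [T [F [P id]]]] - [T [F [F [P id]] @ [P id]] ** [T [F [P id]]]]]

5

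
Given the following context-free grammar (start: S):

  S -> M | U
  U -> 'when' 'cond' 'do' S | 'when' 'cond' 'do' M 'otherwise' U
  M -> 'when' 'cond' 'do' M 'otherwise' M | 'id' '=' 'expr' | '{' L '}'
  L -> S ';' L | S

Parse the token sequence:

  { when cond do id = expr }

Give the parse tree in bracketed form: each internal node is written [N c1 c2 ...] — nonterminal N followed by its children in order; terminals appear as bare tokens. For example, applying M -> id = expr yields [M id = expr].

[S [M { [L [S [U when cond do [S [M id = expr]]]]] }]]

S
M
{ L }
{ S }
{ U }
{ when cond do S }
{ when cond do M }
{ when cond do id = expr }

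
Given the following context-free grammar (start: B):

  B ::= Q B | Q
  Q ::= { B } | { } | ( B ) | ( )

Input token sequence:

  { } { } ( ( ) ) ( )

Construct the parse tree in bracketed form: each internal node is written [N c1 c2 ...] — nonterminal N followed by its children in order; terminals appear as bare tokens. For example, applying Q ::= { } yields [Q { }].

B
Q B
{ } B
{ } Q B
{ } { } B
{ } { } Q B
{ } { } ( B ) B
{ } { } ( Q ) B
{ } { } ( ( ) ) B
{ } { } ( ( ) ) Q
{ } { } ( ( ) ) ( )

[B [Q { }] [B [Q { }] [B [Q ( [B [Q ( )]] )] [B [Q ( )]]]]]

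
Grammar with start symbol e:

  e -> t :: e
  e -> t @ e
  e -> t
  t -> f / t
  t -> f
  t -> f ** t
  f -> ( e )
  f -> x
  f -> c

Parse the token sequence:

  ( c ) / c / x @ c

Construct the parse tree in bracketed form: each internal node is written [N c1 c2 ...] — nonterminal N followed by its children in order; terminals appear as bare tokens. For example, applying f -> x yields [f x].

[e [t [f ( [e [t [f c]]] )] / [t [f c] / [t [f x]]]] @ [e [t [f c]]]]

e
t @ e
f / t @ e
( e ) / t @ e
( t ) / t @ e
( f ) / t @ e
( c ) / t @ e
( c ) / f / t @ e
( c ) / c / t @ e
( c ) / c / f @ e
( c ) / c / x @ e
( c ) / c / x @ t
( c ) / c / x @ f
( c ) / c / x @ c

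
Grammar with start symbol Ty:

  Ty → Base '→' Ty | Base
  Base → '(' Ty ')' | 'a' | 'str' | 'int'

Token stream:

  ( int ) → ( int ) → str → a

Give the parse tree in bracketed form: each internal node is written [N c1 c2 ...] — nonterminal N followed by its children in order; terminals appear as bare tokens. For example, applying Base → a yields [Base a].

[Ty [Base ( [Ty [Base int]] )] → [Ty [Base ( [Ty [Base int]] )] → [Ty [Base str] → [Ty [Base a]]]]]

Ty
Base → Ty
( Ty ) → Ty
( Base ) → Ty
( int ) → Ty
( int ) → Base → Ty
( int ) → ( Ty ) → Ty
( int ) → ( Base ) → Ty
( int ) → ( int ) → Ty
( int ) → ( int ) → Base → Ty
( int ) → ( int ) → str → Ty
( int ) → ( int ) → str → Base
( int ) → ( int ) → str → a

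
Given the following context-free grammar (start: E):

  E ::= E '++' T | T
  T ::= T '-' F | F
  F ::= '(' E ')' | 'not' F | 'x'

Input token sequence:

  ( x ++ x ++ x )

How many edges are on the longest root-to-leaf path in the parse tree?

8

[E [T [F ( [E [E [E [T [F x]]] ++ [T [F x]]] ++ [T [F x]]] )]]]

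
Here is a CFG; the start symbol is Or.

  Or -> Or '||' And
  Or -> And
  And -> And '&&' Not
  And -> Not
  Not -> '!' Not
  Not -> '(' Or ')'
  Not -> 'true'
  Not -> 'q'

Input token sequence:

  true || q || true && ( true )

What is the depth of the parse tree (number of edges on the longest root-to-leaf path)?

6

[Or [Or [Or [And [Not true]]] || [And [Not q]]] || [And [And [Not true]] && [Not ( [Or [And [Not true]]] )]]]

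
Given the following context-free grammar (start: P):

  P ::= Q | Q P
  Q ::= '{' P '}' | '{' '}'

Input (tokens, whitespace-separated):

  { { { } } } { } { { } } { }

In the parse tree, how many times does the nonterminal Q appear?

7

[P [Q { [P [Q { [P [Q { }]] }]] }] [P [Q { }] [P [Q { [P [Q { }]] }] [P [Q { }]]]]]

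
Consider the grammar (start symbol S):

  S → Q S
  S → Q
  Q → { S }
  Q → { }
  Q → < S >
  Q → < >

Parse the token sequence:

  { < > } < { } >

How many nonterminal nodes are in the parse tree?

[S [Q { [S [Q < >]] }] [S [Q < [S [Q { }]] >]]]

8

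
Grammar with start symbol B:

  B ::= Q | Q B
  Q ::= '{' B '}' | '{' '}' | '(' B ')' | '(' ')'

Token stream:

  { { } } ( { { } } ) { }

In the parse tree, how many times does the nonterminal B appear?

[B [Q { [B [Q { }]] }] [B [Q ( [B [Q { [B [Q { }]] }]] )] [B [Q { }]]]]

6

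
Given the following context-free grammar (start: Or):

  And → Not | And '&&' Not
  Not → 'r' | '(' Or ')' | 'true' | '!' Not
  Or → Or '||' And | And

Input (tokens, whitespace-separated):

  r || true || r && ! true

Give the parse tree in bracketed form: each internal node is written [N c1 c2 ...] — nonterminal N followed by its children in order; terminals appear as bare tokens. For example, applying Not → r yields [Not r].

[Or [Or [Or [And [Not r]]] || [And [Not true]]] || [And [And [Not r]] && [Not ! [Not true]]]]

Or
Or || And
Or || And || And
And || And || And
Not || And || And
r || And || And
r || Not || And
r || true || And
r || true || And && Not
r || true || Not && Not
r || true || r && Not
r || true || r && ! Not
r || true || r && ! true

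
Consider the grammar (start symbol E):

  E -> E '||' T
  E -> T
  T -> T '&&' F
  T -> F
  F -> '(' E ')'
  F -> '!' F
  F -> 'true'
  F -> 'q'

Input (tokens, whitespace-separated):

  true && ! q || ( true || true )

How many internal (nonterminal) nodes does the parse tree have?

[E [E [T [T [F true]] && [F ! [F q]]]] || [T [F ( [E [E [T [F true]]] || [T [F true]]] )]]]

15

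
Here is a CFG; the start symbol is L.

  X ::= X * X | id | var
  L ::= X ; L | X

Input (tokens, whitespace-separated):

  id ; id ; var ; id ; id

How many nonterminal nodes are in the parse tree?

10

[L [X id] ; [L [X id] ; [L [X var] ; [L [X id] ; [L [X id]]]]]]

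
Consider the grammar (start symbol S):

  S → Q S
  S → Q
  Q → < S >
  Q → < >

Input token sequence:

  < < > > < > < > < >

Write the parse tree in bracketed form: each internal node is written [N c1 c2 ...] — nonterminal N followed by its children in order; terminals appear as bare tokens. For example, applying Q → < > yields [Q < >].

S
Q S
< S > S
< Q > S
< < > > S
< < > > Q S
< < > > < > S
< < > > < > Q S
< < > > < > < > S
< < > > < > < > Q
< < > > < > < > < >

[S [Q < [S [Q < >]] >] [S [Q < >] [S [Q < >] [S [Q < >]]]]]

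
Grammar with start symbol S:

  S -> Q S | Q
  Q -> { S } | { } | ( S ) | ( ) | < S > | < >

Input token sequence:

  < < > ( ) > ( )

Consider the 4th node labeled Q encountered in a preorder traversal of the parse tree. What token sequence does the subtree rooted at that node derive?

( )

[S [Q < [S [Q < >] [S [Q ( )]]] >] [S [Q ( )]]]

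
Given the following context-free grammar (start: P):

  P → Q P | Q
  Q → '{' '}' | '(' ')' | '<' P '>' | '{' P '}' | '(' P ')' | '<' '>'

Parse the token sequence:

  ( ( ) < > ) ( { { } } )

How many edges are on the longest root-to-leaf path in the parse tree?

[P [Q ( [P [Q ( )] [P [Q < >]]] )] [P [Q ( [P [Q { [P [Q { }]] }]] )]]]

7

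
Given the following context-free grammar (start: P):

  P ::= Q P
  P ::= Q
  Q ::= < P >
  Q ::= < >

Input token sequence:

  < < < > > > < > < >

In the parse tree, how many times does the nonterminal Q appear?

5

[P [Q < [P [Q < [P [Q < >]] >]] >] [P [Q < >] [P [Q < >]]]]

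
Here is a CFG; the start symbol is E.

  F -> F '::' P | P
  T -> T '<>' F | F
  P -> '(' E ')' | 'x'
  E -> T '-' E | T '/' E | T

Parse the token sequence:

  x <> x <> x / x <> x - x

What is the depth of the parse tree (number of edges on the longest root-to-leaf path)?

[E [T [T [T [F [P x]]] <> [F [P x]]] <> [F [P x]]] / [E [T [T [F [P x]]] <> [F [P x]]] - [E [T [F [P x]]]]]]

6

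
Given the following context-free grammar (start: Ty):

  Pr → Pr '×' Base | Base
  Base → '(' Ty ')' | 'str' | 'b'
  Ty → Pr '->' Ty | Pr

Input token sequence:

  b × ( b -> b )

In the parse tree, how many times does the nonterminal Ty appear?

3

[Ty [Pr [Pr [Base b]] × [Base ( [Ty [Pr [Base b]] -> [Ty [Pr [Base b]]]] )]]]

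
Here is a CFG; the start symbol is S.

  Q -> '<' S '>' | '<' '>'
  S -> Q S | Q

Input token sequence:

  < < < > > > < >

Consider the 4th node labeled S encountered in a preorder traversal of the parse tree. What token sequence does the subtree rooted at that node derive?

< >

[S [Q < [S [Q < [S [Q < >]] >]] >] [S [Q < >]]]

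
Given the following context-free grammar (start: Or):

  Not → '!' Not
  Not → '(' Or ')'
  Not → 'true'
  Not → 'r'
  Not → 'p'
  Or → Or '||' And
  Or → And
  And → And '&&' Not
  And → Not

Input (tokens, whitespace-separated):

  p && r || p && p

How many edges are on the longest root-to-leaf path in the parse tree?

5

[Or [Or [And [And [Not p]] && [Not r]]] || [And [And [Not p]] && [Not p]]]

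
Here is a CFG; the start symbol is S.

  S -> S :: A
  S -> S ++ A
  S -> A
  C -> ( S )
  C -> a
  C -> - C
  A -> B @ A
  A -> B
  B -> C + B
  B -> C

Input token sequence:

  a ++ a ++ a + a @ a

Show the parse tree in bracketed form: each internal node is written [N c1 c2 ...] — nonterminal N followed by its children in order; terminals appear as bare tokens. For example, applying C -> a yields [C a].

[S [S [S [A [B [C a]]]] ++ [A [B [C a]]]] ++ [A [B [C a] + [B [C a]]] @ [A [B [C a]]]]]

S
S ++ A
S ++ A ++ A
A ++ A ++ A
B ++ A ++ A
C ++ A ++ A
a ++ A ++ A
a ++ B ++ A
a ++ C ++ A
a ++ a ++ A
a ++ a ++ B @ A
a ++ a ++ C + B @ A
a ++ a ++ a + B @ A
a ++ a ++ a + C @ A
a ++ a ++ a + a @ A
a ++ a ++ a + a @ B
a ++ a ++ a + a @ C
a ++ a ++ a + a @ a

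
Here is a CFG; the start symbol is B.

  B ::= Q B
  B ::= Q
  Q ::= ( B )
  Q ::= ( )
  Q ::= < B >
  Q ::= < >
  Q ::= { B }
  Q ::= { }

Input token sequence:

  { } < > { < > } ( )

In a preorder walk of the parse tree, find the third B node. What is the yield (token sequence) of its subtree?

{ < > } ( )

[B [Q { }] [B [Q < >] [B [Q { [B [Q < >]] }] [B [Q ( )]]]]]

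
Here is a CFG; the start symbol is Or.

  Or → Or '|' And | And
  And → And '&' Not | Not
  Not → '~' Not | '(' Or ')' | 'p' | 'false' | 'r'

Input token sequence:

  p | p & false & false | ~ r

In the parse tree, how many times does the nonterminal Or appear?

3

[Or [Or [Or [And [Not p]]] | [And [And [And [Not p]] & [Not false]] & [Not false]]] | [And [Not ~ [Not r]]]]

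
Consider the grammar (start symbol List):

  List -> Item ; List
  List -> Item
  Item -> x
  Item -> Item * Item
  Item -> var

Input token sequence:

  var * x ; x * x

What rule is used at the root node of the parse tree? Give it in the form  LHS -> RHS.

List -> Item ; List

[List [Item [Item var] * [Item x]] ; [List [Item [Item x] * [Item x]]]]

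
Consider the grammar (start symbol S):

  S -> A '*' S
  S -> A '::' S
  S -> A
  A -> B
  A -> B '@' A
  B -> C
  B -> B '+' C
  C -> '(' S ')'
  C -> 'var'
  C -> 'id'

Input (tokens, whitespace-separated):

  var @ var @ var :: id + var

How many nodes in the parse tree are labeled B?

5

[S [A [B [C var]] @ [A [B [C var]] @ [A [B [C var]]]]] :: [S [A [B [B [C id]] + [C var]]]]]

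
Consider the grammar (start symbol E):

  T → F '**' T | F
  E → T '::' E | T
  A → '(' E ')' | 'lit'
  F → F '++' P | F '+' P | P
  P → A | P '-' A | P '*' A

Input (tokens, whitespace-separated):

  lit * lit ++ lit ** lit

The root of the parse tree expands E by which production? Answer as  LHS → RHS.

E → T

[E [T [F [F [P [P [A lit]] * [A lit]]] ++ [P [A lit]]] ** [T [F [P [A lit]]]]]]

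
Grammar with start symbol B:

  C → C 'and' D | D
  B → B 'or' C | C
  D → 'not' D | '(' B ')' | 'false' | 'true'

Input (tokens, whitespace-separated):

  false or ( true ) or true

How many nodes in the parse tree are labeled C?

4

[B [B [B [C [D false]]] or [C [D ( [B [C [D true]]] )]]] or [C [D true]]]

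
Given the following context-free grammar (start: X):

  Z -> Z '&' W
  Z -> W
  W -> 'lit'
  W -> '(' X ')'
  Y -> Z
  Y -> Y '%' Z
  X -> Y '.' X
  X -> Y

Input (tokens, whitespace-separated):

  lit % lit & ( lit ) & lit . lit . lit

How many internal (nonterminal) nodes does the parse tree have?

23

[X [Y [Y [Z [W lit]]] % [Z [Z [Z [W lit]] & [W ( [X [Y [Z [W lit]]]] )]] & [W lit]]] . [X [Y [Z [W lit]]] . [X [Y [Z [W lit]]]]]]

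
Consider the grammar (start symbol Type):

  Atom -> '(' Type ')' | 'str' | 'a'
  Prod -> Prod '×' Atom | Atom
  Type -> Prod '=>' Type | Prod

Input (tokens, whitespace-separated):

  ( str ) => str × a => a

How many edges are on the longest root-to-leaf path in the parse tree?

[Type [Prod [Atom ( [Type [Prod [Atom str]]] )]] => [Type [Prod [Prod [Atom str]] × [Atom a]] => [Type [Prod [Atom a]]]]]

6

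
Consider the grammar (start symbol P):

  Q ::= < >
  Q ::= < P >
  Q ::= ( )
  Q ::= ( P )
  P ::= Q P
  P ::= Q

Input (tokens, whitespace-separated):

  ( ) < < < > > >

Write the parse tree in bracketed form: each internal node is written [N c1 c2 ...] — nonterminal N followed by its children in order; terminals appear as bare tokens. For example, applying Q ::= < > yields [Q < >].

P
Q P
( ) P
( ) Q
( ) < P >
( ) < Q >
( ) < < P > >
( ) < < Q > >
( ) < < < > > >

[P [Q ( )] [P [Q < [P [Q < [P [Q < >]] >]] >]]]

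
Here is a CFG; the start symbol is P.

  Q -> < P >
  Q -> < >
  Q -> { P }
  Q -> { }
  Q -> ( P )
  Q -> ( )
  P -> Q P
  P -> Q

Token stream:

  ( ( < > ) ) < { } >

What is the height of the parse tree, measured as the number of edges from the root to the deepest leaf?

6

[P [Q ( [P [Q ( [P [Q < >]] )]] )] [P [Q < [P [Q { }]] >]]]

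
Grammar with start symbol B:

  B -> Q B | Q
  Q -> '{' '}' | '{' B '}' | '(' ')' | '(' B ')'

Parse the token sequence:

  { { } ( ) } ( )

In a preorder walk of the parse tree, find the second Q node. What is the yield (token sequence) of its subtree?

[B [Q { [B [Q { }] [B [Q ( )]]] }] [B [Q ( )]]]

{ }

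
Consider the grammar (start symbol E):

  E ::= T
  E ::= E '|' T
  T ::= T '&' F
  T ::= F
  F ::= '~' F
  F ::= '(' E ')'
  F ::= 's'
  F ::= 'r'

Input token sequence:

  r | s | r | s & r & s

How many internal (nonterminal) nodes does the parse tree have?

[E [E [E [E [T [F r]]] | [T [F s]]] | [T [F r]]] | [T [T [T [F s]] & [F r]] & [F s]]]

16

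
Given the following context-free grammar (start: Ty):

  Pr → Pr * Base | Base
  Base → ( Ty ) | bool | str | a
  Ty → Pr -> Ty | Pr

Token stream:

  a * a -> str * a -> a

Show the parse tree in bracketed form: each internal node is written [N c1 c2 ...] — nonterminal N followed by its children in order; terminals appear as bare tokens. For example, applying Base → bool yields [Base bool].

[Ty [Pr [Pr [Base a]] * [Base a]] -> [Ty [Pr [Pr [Base str]] * [Base a]] -> [Ty [Pr [Base a]]]]]

Ty
Pr -> Ty
Pr * Base -> Ty
Base * Base -> Ty
a * Base -> Ty
a * a -> Ty
a * a -> Pr -> Ty
a * a -> Pr * Base -> Ty
a * a -> Base * Base -> Ty
a * a -> str * Base -> Ty
a * a -> str * a -> Ty
a * a -> str * a -> Pr
a * a -> str * a -> Base
a * a -> str * a -> a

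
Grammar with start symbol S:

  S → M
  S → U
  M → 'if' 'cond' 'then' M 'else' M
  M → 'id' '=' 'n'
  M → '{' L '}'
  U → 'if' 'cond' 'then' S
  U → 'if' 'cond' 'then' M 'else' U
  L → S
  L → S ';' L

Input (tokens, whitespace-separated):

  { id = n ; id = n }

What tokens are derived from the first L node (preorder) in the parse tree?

id = n ; id = n

[S [M { [L [S [M id = n]] ; [L [S [M id = n]]]] }]]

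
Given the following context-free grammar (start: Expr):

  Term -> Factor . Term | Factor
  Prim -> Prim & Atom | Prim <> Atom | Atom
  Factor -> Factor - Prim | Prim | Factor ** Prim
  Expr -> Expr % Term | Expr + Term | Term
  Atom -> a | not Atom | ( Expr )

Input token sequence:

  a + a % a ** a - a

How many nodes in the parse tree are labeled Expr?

3

[Expr [Expr [Expr [Term [Factor [Prim [Atom a]]]]] + [Term [Factor [Prim [Atom a]]]]] % [Term [Factor [Factor [Factor [Prim [Atom a]]] ** [Prim [Atom a]]] - [Prim [Atom a]]]]]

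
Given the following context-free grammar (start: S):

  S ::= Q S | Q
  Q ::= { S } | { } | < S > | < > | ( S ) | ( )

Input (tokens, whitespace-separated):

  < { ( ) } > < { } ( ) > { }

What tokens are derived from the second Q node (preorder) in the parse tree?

{ ( ) }

[S [Q < [S [Q { [S [Q ( )]] }]] >] [S [Q < [S [Q { }] [S [Q ( )]]] >] [S [Q { }]]]]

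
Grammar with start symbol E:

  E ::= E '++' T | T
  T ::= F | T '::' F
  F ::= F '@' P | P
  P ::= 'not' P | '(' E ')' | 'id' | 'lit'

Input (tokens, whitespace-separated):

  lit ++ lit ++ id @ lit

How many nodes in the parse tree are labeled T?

3

[E [E [E [T [F [P lit]]]] ++ [T [F [P lit]]]] ++ [T [F [F [P id]] @ [P lit]]]]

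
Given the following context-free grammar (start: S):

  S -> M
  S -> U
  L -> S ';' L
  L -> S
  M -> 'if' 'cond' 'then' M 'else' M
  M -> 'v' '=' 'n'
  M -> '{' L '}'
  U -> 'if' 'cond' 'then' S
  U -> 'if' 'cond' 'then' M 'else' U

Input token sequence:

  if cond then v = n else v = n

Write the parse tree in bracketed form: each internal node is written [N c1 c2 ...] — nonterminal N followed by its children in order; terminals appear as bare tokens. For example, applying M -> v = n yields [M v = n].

[S [M if cond then [M v = n] else [M v = n]]]

S
M
if cond then M else M
if cond then v = n else M
if cond then v = n else v = n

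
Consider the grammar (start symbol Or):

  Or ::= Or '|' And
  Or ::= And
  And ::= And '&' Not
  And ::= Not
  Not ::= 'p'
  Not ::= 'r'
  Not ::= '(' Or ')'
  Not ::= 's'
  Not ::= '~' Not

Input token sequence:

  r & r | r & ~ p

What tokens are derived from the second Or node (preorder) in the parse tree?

r & r

[Or [Or [And [And [Not r]] & [Not r]]] | [And [And [Not r]] & [Not ~ [Not p]]]]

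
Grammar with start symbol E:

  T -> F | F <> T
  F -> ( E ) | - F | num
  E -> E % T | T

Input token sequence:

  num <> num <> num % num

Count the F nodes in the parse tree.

[E [E [T [F num] <> [T [F num] <> [T [F num]]]]] % [T [F num]]]

4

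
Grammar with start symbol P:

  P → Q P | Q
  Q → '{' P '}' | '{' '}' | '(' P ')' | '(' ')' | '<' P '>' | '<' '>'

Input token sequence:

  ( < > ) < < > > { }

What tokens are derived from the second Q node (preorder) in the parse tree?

< >

[P [Q ( [P [Q < >]] )] [P [Q < [P [Q < >]] >] [P [Q { }]]]]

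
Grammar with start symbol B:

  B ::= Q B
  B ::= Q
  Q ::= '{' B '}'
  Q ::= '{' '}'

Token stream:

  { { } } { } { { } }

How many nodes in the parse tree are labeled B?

5

[B [Q { [B [Q { }]] }] [B [Q { }] [B [Q { [B [Q { }]] }]]]]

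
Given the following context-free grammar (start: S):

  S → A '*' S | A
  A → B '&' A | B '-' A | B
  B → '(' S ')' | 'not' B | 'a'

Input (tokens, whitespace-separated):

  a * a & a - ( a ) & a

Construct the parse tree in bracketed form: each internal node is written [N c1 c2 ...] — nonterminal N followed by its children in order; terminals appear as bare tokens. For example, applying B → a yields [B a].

S
A * S
B * S
a * S
a * A
a * B & A
a * a & A
a * a & B - A
a * a & a - A
a * a & a - B & A
a * a & a - ( S ) & A
a * a & a - ( A ) & A
a * a & a - ( B ) & A
a * a & a - ( a ) & A
a * a & a - ( a ) & B
a * a & a - ( a ) & a

[S [A [B a]] * [S [A [B a] & [A [B a] - [A [B ( [S [A [B a]]] )] & [A [B a]]]]]]]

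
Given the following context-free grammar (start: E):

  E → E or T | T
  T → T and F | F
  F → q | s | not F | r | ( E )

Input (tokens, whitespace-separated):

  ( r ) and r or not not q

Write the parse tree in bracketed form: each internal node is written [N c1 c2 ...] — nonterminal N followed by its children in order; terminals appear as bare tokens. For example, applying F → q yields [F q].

E
E or T
T or T
T and F or T
F and F or T
( E ) and F or T
( T ) and F or T
( F ) and F or T
( r ) and F or T
( r ) and r or T
( r ) and r or F
( r ) and r or not F
( r ) and r or not not F
( r ) and r or not not q

[E [E [T [T [F ( [E [T [F r]]] )]] and [F r]]] or [T [F not [F not [F q]]]]]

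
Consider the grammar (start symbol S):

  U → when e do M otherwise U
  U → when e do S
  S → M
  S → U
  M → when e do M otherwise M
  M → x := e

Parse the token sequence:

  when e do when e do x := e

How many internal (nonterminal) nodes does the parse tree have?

[S [U when e do [S [U when e do [S [M x := e]]]]]]

6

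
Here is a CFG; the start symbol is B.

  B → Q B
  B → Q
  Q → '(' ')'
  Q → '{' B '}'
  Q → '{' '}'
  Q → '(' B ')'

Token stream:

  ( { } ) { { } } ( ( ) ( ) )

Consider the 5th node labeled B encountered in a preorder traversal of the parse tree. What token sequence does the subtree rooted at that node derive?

[B [Q ( [B [Q { }]] )] [B [Q { [B [Q { }]] }] [B [Q ( [B [Q ( )] [B [Q ( )]]] )]]]]

( ( ) ( ) )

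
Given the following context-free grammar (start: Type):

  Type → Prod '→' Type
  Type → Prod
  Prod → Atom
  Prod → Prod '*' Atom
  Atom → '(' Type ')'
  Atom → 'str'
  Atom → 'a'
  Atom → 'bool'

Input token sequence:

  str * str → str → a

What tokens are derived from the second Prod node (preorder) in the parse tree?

[Type [Prod [Prod [Atom str]] * [Atom str]] → [Type [Prod [Atom str]] → [Type [Prod [Atom a]]]]]

str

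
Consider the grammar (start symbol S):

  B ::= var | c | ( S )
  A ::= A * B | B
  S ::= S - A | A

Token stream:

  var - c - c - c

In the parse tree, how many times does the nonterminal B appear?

[S [S [S [S [A [B var]]] - [A [B c]]] - [A [B c]]] - [A [B c]]]

4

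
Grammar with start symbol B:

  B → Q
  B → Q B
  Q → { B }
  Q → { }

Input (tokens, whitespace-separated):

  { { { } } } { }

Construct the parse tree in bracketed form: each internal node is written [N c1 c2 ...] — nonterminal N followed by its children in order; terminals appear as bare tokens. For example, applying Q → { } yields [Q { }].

[B [Q { [B [Q { [B [Q { }]] }]] }] [B [Q { }]]]

B
Q B
{ B } B
{ Q } B
{ { B } } B
{ { Q } } B
{ { { } } } B
{ { { } } } Q
{ { { } } } { }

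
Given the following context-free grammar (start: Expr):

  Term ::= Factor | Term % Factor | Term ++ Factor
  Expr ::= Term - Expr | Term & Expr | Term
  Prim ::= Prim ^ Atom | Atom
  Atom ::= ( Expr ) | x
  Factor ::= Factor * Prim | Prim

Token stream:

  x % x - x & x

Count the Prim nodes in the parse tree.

4

[Expr [Term [Term [Factor [Prim [Atom x]]]] % [Factor [Prim [Atom x]]]] - [Expr [Term [Factor [Prim [Atom x]]]] & [Expr [Term [Factor [Prim [Atom x]]]]]]]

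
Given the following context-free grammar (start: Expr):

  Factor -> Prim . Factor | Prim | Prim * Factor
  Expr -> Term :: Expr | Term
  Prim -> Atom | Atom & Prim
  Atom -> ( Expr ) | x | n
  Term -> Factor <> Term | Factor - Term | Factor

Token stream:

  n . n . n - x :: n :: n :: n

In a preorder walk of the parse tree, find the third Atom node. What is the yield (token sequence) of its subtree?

n

[Expr [Term [Factor [Prim [Atom n]] . [Factor [Prim [Atom n]] . [Factor [Prim [Atom n]]]]] - [Term [Factor [Prim [Atom x]]]]] :: [Expr [Term [Factor [Prim [Atom n]]]] :: [Expr [Term [Factor [Prim [Atom n]]]] :: [Expr [Term [Factor [Prim [Atom n]]]]]]]]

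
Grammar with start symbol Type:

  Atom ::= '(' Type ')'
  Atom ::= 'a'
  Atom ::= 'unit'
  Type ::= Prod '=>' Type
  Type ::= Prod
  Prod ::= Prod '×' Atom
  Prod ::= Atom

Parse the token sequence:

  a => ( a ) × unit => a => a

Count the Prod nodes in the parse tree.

[Type [Prod [Atom a]] => [Type [Prod [Prod [Atom ( [Type [Prod [Atom a]]] )]] × [Atom unit]] => [Type [Prod [Atom a]] => [Type [Prod [Atom a]]]]]]

6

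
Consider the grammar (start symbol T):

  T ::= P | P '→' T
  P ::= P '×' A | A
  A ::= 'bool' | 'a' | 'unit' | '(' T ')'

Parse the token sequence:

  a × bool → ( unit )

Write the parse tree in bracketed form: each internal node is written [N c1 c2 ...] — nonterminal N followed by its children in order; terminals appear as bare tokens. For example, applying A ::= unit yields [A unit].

[T [P [P [A a]] × [A bool]] → [T [P [A ( [T [P [A unit]]] )]]]]

T
P → T
P × A → T
A × A → T
a × A → T
a × bool → T
a × bool → P
a × bool → A
a × bool → ( T )
a × bool → ( P )
a × bool → ( A )
a × bool → ( unit )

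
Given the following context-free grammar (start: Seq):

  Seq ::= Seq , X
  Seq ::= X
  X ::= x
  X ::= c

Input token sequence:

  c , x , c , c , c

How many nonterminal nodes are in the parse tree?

10

[Seq [Seq [Seq [Seq [Seq [X c]] , [X x]] , [X c]] , [X c]] , [X c]]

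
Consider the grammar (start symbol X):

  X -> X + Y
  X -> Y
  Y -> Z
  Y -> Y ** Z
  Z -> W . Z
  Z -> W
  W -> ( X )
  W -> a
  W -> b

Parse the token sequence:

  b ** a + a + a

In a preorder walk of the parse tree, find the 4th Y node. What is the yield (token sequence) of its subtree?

a

[X [X [X [Y [Y [Z [W b]]] ** [Z [W a]]]] + [Y [Z [W a]]]] + [Y [Z [W a]]]]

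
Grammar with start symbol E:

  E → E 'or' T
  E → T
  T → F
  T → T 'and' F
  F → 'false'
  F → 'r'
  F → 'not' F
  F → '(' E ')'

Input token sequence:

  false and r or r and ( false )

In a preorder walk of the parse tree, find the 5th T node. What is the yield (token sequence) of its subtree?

false

[E [E [T [T [F false]] and [F r]]] or [T [T [F r]] and [F ( [E [T [F false]]] )]]]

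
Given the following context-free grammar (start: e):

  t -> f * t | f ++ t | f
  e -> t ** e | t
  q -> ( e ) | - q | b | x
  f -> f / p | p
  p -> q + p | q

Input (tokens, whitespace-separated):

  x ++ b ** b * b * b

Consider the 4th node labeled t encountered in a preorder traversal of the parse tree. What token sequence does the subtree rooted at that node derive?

b * b

[e [t [f [p [q x]]] ++ [t [f [p [q b]]]]] ** [e [t [f [p [q b]]] * [t [f [p [q b]]] * [t [f [p [q b]]]]]]]]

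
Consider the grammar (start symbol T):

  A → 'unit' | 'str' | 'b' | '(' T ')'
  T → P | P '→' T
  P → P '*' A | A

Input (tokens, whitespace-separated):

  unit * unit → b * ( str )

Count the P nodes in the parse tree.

[T [P [P [A unit]] * [A unit]] → [T [P [P [A b]] * [A ( [T [P [A str]]] )]]]]

5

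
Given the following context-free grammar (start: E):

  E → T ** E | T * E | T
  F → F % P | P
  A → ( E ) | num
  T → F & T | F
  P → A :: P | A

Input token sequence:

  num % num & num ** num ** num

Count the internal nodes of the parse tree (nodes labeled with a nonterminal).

[E [T [F [F [P [A num]]] % [P [A num]]] & [T [F [P [A num]]]]] ** [E [T [F [P [A num]]]] ** [E [T [F [P [A num]]]]]]]

22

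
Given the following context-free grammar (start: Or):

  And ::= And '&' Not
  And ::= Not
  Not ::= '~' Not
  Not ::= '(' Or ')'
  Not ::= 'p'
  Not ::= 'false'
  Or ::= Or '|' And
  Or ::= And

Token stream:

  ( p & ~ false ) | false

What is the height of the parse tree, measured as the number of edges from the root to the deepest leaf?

[Or [Or [And [Not ( [Or [And [And [Not p]] & [Not ~ [Not false]]]] )]]] | [And [Not false]]]

8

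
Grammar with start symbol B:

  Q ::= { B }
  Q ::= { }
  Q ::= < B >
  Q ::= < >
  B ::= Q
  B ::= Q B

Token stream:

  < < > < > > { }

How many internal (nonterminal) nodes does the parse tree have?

8

[B [Q < [B [Q < >] [B [Q < >]]] >] [B [Q { }]]]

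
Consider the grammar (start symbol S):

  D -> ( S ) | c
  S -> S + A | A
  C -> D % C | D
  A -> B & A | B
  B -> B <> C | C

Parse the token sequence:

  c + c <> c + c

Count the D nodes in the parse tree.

4

[S [S [S [A [B [C [D c]]]]] + [A [B [B [C [D c]]] <> [C [D c]]]]] + [A [B [C [D c]]]]]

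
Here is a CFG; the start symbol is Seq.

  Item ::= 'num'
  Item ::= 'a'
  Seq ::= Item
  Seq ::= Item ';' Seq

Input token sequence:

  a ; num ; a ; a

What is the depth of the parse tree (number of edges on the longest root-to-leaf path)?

5

[Seq [Item a] ; [Seq [Item num] ; [Seq [Item a] ; [Seq [Item a]]]]]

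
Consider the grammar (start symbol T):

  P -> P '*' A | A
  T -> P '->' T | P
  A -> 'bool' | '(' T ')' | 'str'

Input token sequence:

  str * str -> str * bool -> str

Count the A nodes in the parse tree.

5

[T [P [P [A str]] * [A str]] -> [T [P [P [A str]] * [A bool]] -> [T [P [A str]]]]]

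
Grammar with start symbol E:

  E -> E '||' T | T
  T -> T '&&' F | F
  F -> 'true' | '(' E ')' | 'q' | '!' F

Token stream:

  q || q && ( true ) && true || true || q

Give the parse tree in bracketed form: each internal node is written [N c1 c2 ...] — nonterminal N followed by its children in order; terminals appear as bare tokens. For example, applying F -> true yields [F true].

[E [E [E [E [T [F q]]] || [T [T [T [F q]] && [F ( [E [T [F true]]] )]] && [F true]]] || [T [F true]]] || [T [F q]]]

E
E || T
E || T || T
E || T || T || T
T || T || T || T
F || T || T || T
q || T || T || T
q || T && F || T || T
q || T && F && F || T || T
q || F && F && F || T || T
q || q && F && F || T || T
q || q && ( E ) && F || T || T
q || q && ( T ) && F || T || T
q || q && ( F ) && F || T || T
q || q && ( true ) && F || T || T
q || q && ( true ) && true || T || T
q || q && ( true ) && true || F || T
q || q && ( true ) && true || true || T
q || q && ( true ) && true || true || F
q || q && ( true ) && true || true || q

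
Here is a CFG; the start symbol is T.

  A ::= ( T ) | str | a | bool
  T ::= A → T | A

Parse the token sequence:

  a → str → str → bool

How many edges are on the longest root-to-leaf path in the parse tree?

5

[T [A a] → [T [A str] → [T [A str] → [T [A bool]]]]]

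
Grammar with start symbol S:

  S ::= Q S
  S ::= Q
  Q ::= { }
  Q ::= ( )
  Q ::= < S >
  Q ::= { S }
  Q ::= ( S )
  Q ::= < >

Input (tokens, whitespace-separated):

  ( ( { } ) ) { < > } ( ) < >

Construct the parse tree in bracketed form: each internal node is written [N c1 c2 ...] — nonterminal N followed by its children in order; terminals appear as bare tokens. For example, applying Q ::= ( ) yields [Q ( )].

[S [Q ( [S [Q ( [S [Q { }]] )]] )] [S [Q { [S [Q < >]] }] [S [Q ( )] [S [Q < >]]]]]

S
Q S
( S ) S
( Q ) S
( ( S ) ) S
( ( Q ) ) S
( ( { } ) ) S
( ( { } ) ) Q S
( ( { } ) ) { S } S
( ( { } ) ) { Q } S
( ( { } ) ) { < > } S
( ( { } ) ) { < > } Q S
( ( { } ) ) { < > } ( ) S
( ( { } ) ) { < > } ( ) Q
( ( { } ) ) { < > } ( ) < >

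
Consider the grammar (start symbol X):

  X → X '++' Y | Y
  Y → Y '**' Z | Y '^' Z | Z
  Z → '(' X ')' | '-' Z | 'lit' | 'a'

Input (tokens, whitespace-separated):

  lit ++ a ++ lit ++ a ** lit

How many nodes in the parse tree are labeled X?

[X [X [X [X [Y [Z lit]]] ++ [Y [Z a]]] ++ [Y [Z lit]]] ++ [Y [Y [Z a]] ** [Z lit]]]

4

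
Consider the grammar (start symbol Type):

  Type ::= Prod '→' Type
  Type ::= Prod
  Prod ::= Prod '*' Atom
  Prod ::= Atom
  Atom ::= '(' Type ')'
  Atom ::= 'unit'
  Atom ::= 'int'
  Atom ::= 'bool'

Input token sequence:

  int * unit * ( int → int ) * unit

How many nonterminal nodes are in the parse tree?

[Type [Prod [Prod [Prod [Prod [Atom int]] * [Atom unit]] * [Atom ( [Type [Prod [Atom int]] → [Type [Prod [Atom int]]]] )]] * [Atom unit]]]

15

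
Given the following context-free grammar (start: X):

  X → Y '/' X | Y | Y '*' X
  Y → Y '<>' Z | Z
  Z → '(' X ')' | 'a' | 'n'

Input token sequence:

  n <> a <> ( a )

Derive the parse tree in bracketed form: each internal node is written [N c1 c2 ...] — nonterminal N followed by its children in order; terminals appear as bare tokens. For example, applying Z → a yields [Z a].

[X [Y [Y [Y [Z n]] <> [Z a]] <> [Z ( [X [Y [Z a]]] )]]]

X
Y
Y <> Z
Y <> Z <> Z
Z <> Z <> Z
n <> Z <> Z
n <> a <> Z
n <> a <> ( X )
n <> a <> ( Y )
n <> a <> ( Z )
n <> a <> ( a )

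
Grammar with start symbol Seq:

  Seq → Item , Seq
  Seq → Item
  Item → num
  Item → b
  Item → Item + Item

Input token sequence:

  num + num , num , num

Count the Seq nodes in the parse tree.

[Seq [Item [Item num] + [Item num]] , [Seq [Item num] , [Seq [Item num]]]]

3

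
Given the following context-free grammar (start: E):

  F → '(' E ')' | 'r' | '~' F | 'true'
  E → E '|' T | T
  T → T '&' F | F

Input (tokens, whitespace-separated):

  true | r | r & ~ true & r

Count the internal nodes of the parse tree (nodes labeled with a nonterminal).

[E [E [E [T [F true]]] | [T [F r]]] | [T [T [T [F r]] & [F ~ [F true]]] & [F r]]]

14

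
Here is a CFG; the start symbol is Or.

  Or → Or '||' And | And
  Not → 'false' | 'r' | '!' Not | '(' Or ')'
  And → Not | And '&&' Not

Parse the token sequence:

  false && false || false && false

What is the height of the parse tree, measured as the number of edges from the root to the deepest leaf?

[Or [Or [And [And [Not false]] && [Not false]]] || [And [And [Not false]] && [Not false]]]

5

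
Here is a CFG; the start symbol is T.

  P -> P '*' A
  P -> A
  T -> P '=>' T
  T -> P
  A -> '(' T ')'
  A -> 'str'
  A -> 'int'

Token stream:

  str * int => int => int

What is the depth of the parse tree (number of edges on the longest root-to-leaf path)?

5

[T [P [P [A str]] * [A int]] => [T [P [A int]] => [T [P [A int]]]]]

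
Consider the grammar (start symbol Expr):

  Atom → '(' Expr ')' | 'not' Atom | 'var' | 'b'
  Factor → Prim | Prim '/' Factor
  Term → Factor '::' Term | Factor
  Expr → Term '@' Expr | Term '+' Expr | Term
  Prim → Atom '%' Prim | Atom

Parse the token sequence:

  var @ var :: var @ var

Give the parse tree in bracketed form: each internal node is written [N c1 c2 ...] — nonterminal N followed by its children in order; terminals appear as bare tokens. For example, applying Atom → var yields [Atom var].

Expr
Term @ Expr
Factor @ Expr
Prim @ Expr
Atom @ Expr
var @ Expr
var @ Term @ Expr
var @ Factor :: Term @ Expr
var @ Prim :: Term @ Expr
var @ Atom :: Term @ Expr
var @ var :: Term @ Expr
var @ var :: Factor @ Expr
var @ var :: Prim @ Expr
var @ var :: Atom @ Expr
var @ var :: var @ Expr
var @ var :: var @ Term
var @ var :: var @ Factor
var @ var :: var @ Prim
var @ var :: var @ Atom
var @ var :: var @ var

[Expr [Term [Factor [Prim [Atom var]]]] @ [Expr [Term [Factor [Prim [Atom var]]] :: [Term [Factor [Prim [Atom var]]]]] @ [Expr [Term [Factor [Prim [Atom var]]]]]]]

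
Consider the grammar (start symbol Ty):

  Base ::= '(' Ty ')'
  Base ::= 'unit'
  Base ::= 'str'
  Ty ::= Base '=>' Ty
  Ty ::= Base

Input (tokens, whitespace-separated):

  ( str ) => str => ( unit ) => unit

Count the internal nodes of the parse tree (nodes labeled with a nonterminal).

[Ty [Base ( [Ty [Base str]] )] => [Ty [Base str] => [Ty [Base ( [Ty [Base unit]] )] => [Ty [Base unit]]]]]

12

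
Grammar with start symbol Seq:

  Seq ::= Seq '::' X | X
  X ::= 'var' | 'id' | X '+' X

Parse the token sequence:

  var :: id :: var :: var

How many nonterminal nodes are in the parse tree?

8

[Seq [Seq [Seq [Seq [X var]] :: [X id]] :: [X var]] :: [X var]]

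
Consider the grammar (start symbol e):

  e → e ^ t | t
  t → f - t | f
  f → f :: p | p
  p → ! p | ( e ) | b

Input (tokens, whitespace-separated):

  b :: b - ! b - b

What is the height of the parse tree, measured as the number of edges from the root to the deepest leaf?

6

[e [t [f [f [p b]] :: [p b]] - [t [f [p ! [p b]]] - [t [f [p b]]]]]]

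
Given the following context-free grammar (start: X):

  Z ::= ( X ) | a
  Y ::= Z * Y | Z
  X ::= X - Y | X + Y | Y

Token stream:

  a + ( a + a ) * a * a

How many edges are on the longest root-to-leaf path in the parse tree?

7

[X [X [Y [Z a]]] + [Y [Z ( [X [X [Y [Z a]]] + [Y [Z a]]] )] * [Y [Z a] * [Y [Z a]]]]]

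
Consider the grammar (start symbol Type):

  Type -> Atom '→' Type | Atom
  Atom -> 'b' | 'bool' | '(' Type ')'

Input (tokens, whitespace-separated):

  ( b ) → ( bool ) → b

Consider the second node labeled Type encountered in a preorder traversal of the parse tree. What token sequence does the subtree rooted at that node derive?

b

[Type [Atom ( [Type [Atom b]] )] → [Type [Atom ( [Type [Atom bool]] )] → [Type [Atom b]]]]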